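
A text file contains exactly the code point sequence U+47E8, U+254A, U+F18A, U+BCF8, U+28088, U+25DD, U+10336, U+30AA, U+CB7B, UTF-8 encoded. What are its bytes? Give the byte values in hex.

E4 9F A8 E2 95 8A EF 86 8A EB B3 B8 F0 A8 82 88 E2 97 9D F0 90 8C B6 E3 82 AA EC AD BB

U+47E8: 3-byte form → E4 9F A8.
U+254A: 3-byte form → E2 95 8A.
U+F18A: 3-byte form → EF 86 8A.
U+BCF8: 3-byte form → EB B3 B8.
U+28088: 4-byte form → F0 A8 82 88.
U+25DD: 3-byte form → E2 97 9D.
U+10336: 4-byte form → F0 90 8C B6.
U+30AA: 3-byte form → E3 82 AA.
U+CB7B: 3-byte form → EC AD BB.
Concatenated (29 bytes): E4 9F A8 E2 95 8A EF 86 8A EB B3 B8 F0 A8 82 88 E2 97 9D F0 90 8C B6 E3 82 AA EC AD BB.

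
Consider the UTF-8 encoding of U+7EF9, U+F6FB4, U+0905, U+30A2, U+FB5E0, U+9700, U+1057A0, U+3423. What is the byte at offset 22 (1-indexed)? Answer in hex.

1-indexed offset 22 is 0-indexed offset 21.
U+7EF9 → 3-byte form E7 BB B9 at offsets 0–2.
U+F6FB4 → 4-byte form F3 B6 BE B4 at offsets 3–6.
U+0905 → 3-byte form E0 A4 85 at offsets 7–9.
U+30A2 → 3-byte form E3 82 A2 at offsets 10–12.
U+FB5E0 → 4-byte form F3 BB 97 A0 at offsets 13–16.
U+9700 → 3-byte form E9 9C 80 at offsets 17–19.
U+1057A0 → 4-byte form F4 85 9E A0 at offsets 20–23.
Offset 21 falls in char 7's range; it's byte 2 of F4 85 9E A0 = 0x85.

0x85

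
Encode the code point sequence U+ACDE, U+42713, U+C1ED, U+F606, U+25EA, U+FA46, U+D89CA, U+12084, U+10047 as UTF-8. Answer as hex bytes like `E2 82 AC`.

U+ACDE: 3-byte form → EA B3 9E.
U+42713: 4-byte form → F1 82 9C 93.
U+C1ED: 3-byte form → EC 87 AD.
U+F606: 3-byte form → EF 98 86.
U+25EA: 3-byte form → E2 97 AA.
U+FA46: 3-byte form → EF A9 86.
U+D89CA: 4-byte form → F3 98 A7 8A.
U+12084: 4-byte form → F0 92 82 84.
U+10047: 4-byte form → F0 90 81 87.
Concatenated (31 bytes): EA B3 9E F1 82 9C 93 EC 87 AD EF 98 86 E2 97 AA EF A9 86 F3 98 A7 8A F0 92 82 84 F0 90 81 87.

EA B3 9E F1 82 9C 93 EC 87 AD EF 98 86 E2 97 AA EF A9 86 F3 98 A7 8A F0 92 82 84 F0 90 81 87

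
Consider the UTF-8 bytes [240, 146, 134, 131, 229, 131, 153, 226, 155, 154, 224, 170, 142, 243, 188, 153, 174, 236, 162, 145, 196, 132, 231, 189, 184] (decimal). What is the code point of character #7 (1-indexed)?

U+0104

Offset 0: leading byte 0xF0 = 11110000 → 4-byte char #1 = F0 92 86 83.
Offset 4: leading byte 0xE5 = 11100101 → 3-byte char #2 = E5 83 99.
Offset 7: leading byte 0xE2 = 11100010 → 3-byte char #3 = E2 9B 9A.
Offset 10: leading byte 0xE0 = 11100000 → 3-byte char #4 = E0 AA 8E.
Offset 13: leading byte 0xF3 = 11110011 → 4-byte char #5 = F3 BC 99 AE.
Offset 17: leading byte 0xEC = 11101100 → 3-byte char #6 = EC A2 91.
Offset 20: leading byte 0xC4 = 11000100 → 2-byte char #7 = C4 84.
Leading byte 0xC4 = 11000100 matches 110xxxxx → 2-byte sequence.
Byte 1: 0xC4 = 11000100, payload 00100 (5 bits).
Byte 2: 0x84 = 10000100 (10xxxxxx ✓), payload 000100.
Concatenate: 00100000100 = 0x104 (11 bits → U+0104).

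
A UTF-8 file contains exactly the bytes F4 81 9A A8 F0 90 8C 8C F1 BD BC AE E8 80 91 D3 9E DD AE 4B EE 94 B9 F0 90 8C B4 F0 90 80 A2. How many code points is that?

Byte at offset 0: 0xF4 = 11110100 → 4-byte char (#1). Advance 4.
Byte at offset 4: 0xF0 = 11110000 → 4-byte char (#2). Advance 4.
Byte at offset 8: 0xF1 = 11110001 → 4-byte char (#3). Advance 4.
Byte at offset 12: 0xE8 = 11101000 → 3-byte char (#4). Advance 3.
Byte at offset 15: 0xD3 = 11010011 → 2-byte char (#5). Advance 2.
Byte at offset 17: 0xDD = 11011101 → 2-byte char (#6). Advance 2.
Byte at offset 19: 0x4B = 01001011 → 1-byte char (#7). Advance 1.
Byte at offset 20: 0xEE = 11101110 → 3-byte char (#8). Advance 3.
Byte at offset 23: 0xF0 = 11110000 → 4-byte char (#9). Advance 4.
Byte at offset 27: 0xF0 = 11110000 → 4-byte char (#10). Advance 4.
Reached end at offset 31 after 10 code points.

10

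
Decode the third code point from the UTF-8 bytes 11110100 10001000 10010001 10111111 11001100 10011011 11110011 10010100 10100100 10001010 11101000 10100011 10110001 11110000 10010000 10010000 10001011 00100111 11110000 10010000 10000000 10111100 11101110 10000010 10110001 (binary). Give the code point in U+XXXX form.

U+D490A

Offset 0: leading byte 0xF4 = 11110100 → 4-byte char #1 = F4 88 91 BF.
Offset 4: leading byte 0xCC = 11001100 → 2-byte char #2 = CC 9B.
Offset 6: leading byte 0xF3 = 11110011 → 4-byte char #3 = F3 94 A4 8A.
Leading byte 0xF3 = 11110011 matches 11110xxx → 4-byte sequence.
Byte 1: 0xF3 = 11110011, payload 011 (3 bits).
Byte 2: 0x94 = 10010100 (10xxxxxx ✓), payload 010100.
Byte 3: 0xA4 = 10100100 (10xxxxxx ✓), payload 100100.
Byte 4: 0x8A = 10001010 (10xxxxxx ✓), payload 001010.
Concatenate: 011010100100100001010 = 0xD490A (21 bits → U+D490A).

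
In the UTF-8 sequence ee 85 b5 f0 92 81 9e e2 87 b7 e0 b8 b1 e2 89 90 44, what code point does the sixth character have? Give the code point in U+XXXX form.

U+0044

Offset 0: leading byte 0xEE = 11101110 → 3-byte char #1 = EE 85 B5.
Offset 3: leading byte 0xF0 = 11110000 → 4-byte char #2 = F0 92 81 9E.
Offset 7: leading byte 0xE2 = 11100010 → 3-byte char #3 = E2 87 B7.
Offset 10: leading byte 0xE0 = 11100000 → 3-byte char #4 = E0 B8 B1.
Offset 13: leading byte 0xE2 = 11100010 → 3-byte char #5 = E2 89 90.
Offset 16: leading byte 0x44 = 01000100 → 1-byte char #6 = 44.
Leading byte 0x44 = 01000100 matches 0xxxxxxx → 1-byte sequence.
Byte 1: 0x44 = 01000100, payload 1000100 (7 bits).
Concatenate: 1000100 = 0x44 (7 bits → U+0044).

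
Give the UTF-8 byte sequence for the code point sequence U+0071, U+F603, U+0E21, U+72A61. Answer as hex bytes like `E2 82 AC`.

71 EF 98 83 E0 B8 A1 F1 B2 A9 A1

U+0071: 1-byte form → 71.
U+F603: 3-byte form → EF 98 83.
U+0E21: 3-byte form → E0 B8 A1.
U+72A61: 4-byte form → F1 B2 A9 A1.
Concatenated (11 bytes): 71 EF 98 83 E0 B8 A1 F1 B2 A9 A1.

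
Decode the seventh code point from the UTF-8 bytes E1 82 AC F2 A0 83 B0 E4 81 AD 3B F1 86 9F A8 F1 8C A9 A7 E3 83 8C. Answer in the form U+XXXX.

Offset 0: leading byte 0xE1 = 11100001 → 3-byte char #1 = E1 82 AC.
Offset 3: leading byte 0xF2 = 11110010 → 4-byte char #2 = F2 A0 83 B0.
Offset 7: leading byte 0xE4 = 11100100 → 3-byte char #3 = E4 81 AD.
Offset 10: leading byte 0x3B = 00111011 → 1-byte char #4 = 3B.
Offset 11: leading byte 0xF1 = 11110001 → 4-byte char #5 = F1 86 9F A8.
Offset 15: leading byte 0xF1 = 11110001 → 4-byte char #6 = F1 8C A9 A7.
Offset 19: leading byte 0xE3 = 11100011 → 3-byte char #7 = E3 83 8C.
Leading byte 0xE3 = 11100011 matches 1110xxxx → 3-byte sequence.
Byte 1: 0xE3 = 11100011, payload 0011 (4 bits).
Byte 2: 0x83 = 10000011 (10xxxxxx ✓), payload 000011.
Byte 3: 0x8C = 10001100 (10xxxxxx ✓), payload 001100.
Concatenate: 0011000011001100 = 0x30CC (16 bits → U+30CC).

U+30CC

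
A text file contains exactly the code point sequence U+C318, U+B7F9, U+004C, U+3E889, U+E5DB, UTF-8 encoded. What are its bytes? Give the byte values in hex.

EC 8C 98 EB 9F B9 4C F0 BE A2 89 EE 97 9B

U+C318: 3-byte form → EC 8C 98.
U+B7F9: 3-byte form → EB 9F B9.
U+004C: 1-byte form → 4C.
U+3E889: 4-byte form → F0 BE A2 89.
U+E5DB: 3-byte form → EE 97 9B.
Concatenated (14 bytes): EC 8C 98 EB 9F B9 4C F0 BE A2 89 EE 97 9B.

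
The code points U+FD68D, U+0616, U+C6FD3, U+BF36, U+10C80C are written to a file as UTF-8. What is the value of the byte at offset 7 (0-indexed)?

U+FD68D → 4-byte form F3 BD 9A 8D at offsets 0–3.
U+0616 → 2-byte form D8 96 at offsets 4–5.
U+C6FD3 → 4-byte form F3 86 BF 93 at offsets 6–9.
Offset 7 falls in char 3's range; it's byte 2 of F3 86 BF 93 = 0x86.

0x86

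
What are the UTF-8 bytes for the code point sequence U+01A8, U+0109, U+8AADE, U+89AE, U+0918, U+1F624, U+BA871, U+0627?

C6 A8 C4 89 F2 8A AB 9E E8 A6 AE E0 A4 98 F0 9F 98 A4 F2 BA A1 B1 D8 A7

U+01A8: 2-byte form → C6 A8.
U+0109: 2-byte form → C4 89.
U+8AADE: 4-byte form → F2 8A AB 9E.
U+89AE: 3-byte form → E8 A6 AE.
U+0918: 3-byte form → E0 A4 98.
U+1F624: 4-byte form → F0 9F 98 A4.
U+BA871: 4-byte form → F2 BA A1 B1.
U+0627: 2-byte form → D8 A7.
Concatenated (24 bytes): C6 A8 C4 89 F2 8A AB 9E E8 A6 AE E0 A4 98 F0 9F 98 A4 F2 BA A1 B1 D8 A7.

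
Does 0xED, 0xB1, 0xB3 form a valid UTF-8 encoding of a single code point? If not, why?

Structurally a 3-byte sequence; payload = 0xDC73.
But 0xDC73 is in U+D800–U+DFFF, the surrogate range. Surrogates are not Unicode scalar values and are forbidden in UTF-8.

invalid (encodes a surrogate (U+D800–U+DFFF))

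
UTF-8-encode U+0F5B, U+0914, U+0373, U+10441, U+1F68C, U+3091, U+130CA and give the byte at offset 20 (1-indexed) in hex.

0xF0

1-indexed offset 20 is 0-indexed offset 19.
U+0F5B → 3-byte form E0 BD 9B at offsets 0–2.
U+0914 → 3-byte form E0 A4 94 at offsets 3–5.
U+0373 → 2-byte form CD B3 at offsets 6–7.
U+10441 → 4-byte form F0 90 91 81 at offsets 8–11.
U+1F68C → 4-byte form F0 9F 9A 8C at offsets 12–15.
U+3091 → 3-byte form E3 82 91 at offsets 16–18.
U+130CA → 4-byte form F0 93 83 8A at offsets 19–22.
Offset 19 falls in char 7's range; it's byte 1 of F0 93 83 8A = 0xF0.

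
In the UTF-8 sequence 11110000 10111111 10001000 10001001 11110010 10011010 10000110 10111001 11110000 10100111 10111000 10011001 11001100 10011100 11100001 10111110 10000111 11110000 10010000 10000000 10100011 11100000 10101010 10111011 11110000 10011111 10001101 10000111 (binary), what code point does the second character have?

Offset 0: leading byte 0xF0 = 11110000 → 4-byte char #1 = F0 BF 88 89.
Offset 4: leading byte 0xF2 = 11110010 → 4-byte char #2 = F2 9A 86 B9.
Leading byte 0xF2 = 11110010 matches 11110xxx → 4-byte sequence.
Byte 1: 0xF2 = 11110010, payload 010 (3 bits).
Byte 2: 0x9A = 10011010 (10xxxxxx ✓), payload 011010.
Byte 3: 0x86 = 10000110 (10xxxxxx ✓), payload 000110.
Byte 4: 0xB9 = 10111001 (10xxxxxx ✓), payload 111001.
Concatenate: 010011010000110111001 = 0x9A1B9 (21 bits → U+9A1B9).

U+9A1B9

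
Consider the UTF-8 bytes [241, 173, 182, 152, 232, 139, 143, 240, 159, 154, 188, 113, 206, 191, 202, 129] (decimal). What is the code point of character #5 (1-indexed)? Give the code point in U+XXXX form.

U+03BF

Offset 0: leading byte 0xF1 = 11110001 → 4-byte char #1 = F1 AD B6 98.
Offset 4: leading byte 0xE8 = 11101000 → 3-byte char #2 = E8 8B 8F.
Offset 7: leading byte 0xF0 = 11110000 → 4-byte char #3 = F0 9F 9A BC.
Offset 11: leading byte 0x71 = 01110001 → 1-byte char #4 = 71.
Offset 12: leading byte 0xCE = 11001110 → 2-byte char #5 = CE BF.
Leading byte 0xCE = 11001110 matches 110xxxxx → 2-byte sequence.
Byte 1: 0xCE = 11001110, payload 01110 (5 bits).
Byte 2: 0xBF = 10111111 (10xxxxxx ✓), payload 111111.
Concatenate: 01110111111 = 0x3BF (11 bits → U+03BF).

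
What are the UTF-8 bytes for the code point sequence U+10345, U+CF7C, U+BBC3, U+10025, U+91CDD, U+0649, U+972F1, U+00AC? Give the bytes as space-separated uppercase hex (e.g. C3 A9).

F0 90 8D 85 EC BD BC EB AF 83 F0 90 80 A5 F2 91 B3 9D D9 89 F2 97 8B B1 C2 AC

U+10345: 4-byte form → F0 90 8D 85.
U+CF7C: 3-byte form → EC BD BC.
U+BBC3: 3-byte form → EB AF 83.
U+10025: 4-byte form → F0 90 80 A5.
U+91CDD: 4-byte form → F2 91 B3 9D.
U+0649: 2-byte form → D9 89.
U+972F1: 4-byte form → F2 97 8B B1.
U+00AC: 2-byte form → C2 AC.
Concatenated (26 bytes): F0 90 8D 85 EC BD BC EB AF 83 F0 90 80 A5 F2 91 B3 9D D9 89 F2 97 8B B1 C2 AC.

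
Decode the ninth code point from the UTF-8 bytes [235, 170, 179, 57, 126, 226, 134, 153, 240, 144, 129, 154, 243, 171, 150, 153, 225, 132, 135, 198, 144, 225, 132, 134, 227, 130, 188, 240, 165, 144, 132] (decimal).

Offset 0: leading byte 0xEB = 11101011 → 3-byte char #1 = EB AA B3.
Offset 3: leading byte 0x39 = 00111001 → 1-byte char #2 = 39.
Offset 4: leading byte 0x7E = 01111110 → 1-byte char #3 = 7E.
Offset 5: leading byte 0xE2 = 11100010 → 3-byte char #4 = E2 86 99.
Offset 8: leading byte 0xF0 = 11110000 → 4-byte char #5 = F0 90 81 9A.
Offset 12: leading byte 0xF3 = 11110011 → 4-byte char #6 = F3 AB 96 99.
Offset 16: leading byte 0xE1 = 11100001 → 3-byte char #7 = E1 84 87.
Offset 19: leading byte 0xC6 = 11000110 → 2-byte char #8 = C6 90.
Offset 21: leading byte 0xE1 = 11100001 → 3-byte char #9 = E1 84 86.
Leading byte 0xE1 = 11100001 matches 1110xxxx → 3-byte sequence.
Byte 1: 0xE1 = 11100001, payload 0001 (4 bits).
Byte 2: 0x84 = 10000100 (10xxxxxx ✓), payload 000100.
Byte 3: 0x86 = 10000110 (10xxxxxx ✓), payload 000110.
Concatenate: 0001000100000110 = 0x1106 (16 bits → U+1106).

U+1106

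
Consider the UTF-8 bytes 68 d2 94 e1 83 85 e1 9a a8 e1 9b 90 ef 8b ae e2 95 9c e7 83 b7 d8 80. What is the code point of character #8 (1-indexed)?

U+70F7

Offset 0: leading byte 0x68 = 01101000 → 1-byte char #1 = 68.
Offset 1: leading byte 0xD2 = 11010010 → 2-byte char #2 = D2 94.
Offset 3: leading byte 0xE1 = 11100001 → 3-byte char #3 = E1 83 85.
Offset 6: leading byte 0xE1 = 11100001 → 3-byte char #4 = E1 9A A8.
Offset 9: leading byte 0xE1 = 11100001 → 3-byte char #5 = E1 9B 90.
Offset 12: leading byte 0xEF = 11101111 → 3-byte char #6 = EF 8B AE.
Offset 15: leading byte 0xE2 = 11100010 → 3-byte char #7 = E2 95 9C.
Offset 18: leading byte 0xE7 = 11100111 → 3-byte char #8 = E7 83 B7.
Leading byte 0xE7 = 11100111 matches 1110xxxx → 3-byte sequence.
Byte 1: 0xE7 = 11100111, payload 0111 (4 bits).
Byte 2: 0x83 = 10000011 (10xxxxxx ✓), payload 000011.
Byte 3: 0xB7 = 10110111 (10xxxxxx ✓), payload 110111.
Concatenate: 0111000011110111 = 0x70F7 (16 bits → U+70F7).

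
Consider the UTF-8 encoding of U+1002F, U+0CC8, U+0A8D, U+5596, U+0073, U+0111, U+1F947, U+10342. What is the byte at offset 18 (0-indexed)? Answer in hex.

U+1002F → 4-byte form F0 90 80 AF at offsets 0–3.
U+0CC8 → 3-byte form E0 B3 88 at offsets 4–6.
U+0A8D → 3-byte form E0 AA 8D at offsets 7–9.
U+5596 → 3-byte form E5 96 96 at offsets 10–12.
U+0073 → 1-byte form 73 at offsets 13–13.
U+0111 → 2-byte form C4 91 at offsets 14–15.
U+1F947 → 4-byte form F0 9F A5 87 at offsets 16–19.
Offset 18 falls in char 7's range; it's byte 3 of F0 9F A5 87 = 0xA5.

0xA5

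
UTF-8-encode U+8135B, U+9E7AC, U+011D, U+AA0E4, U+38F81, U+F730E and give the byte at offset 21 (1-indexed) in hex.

1-indexed offset 21 is 0-indexed offset 20.
U+8135B → 4-byte form F2 81 8D 9B at offsets 0–3.
U+9E7AC → 4-byte form F2 9E 9E AC at offsets 4–7.
U+011D → 2-byte form C4 9D at offsets 8–9.
U+AA0E4 → 4-byte form F2 AA 83 A4 at offsets 10–13.
U+38F81 → 4-byte form F0 B8 BE 81 at offsets 14–17.
U+F730E → 4-byte form F3 B7 8C 8E at offsets 18–21.
Offset 20 falls in char 6's range; it's byte 3 of F3 B7 8C 8E = 0x8C.

0x8C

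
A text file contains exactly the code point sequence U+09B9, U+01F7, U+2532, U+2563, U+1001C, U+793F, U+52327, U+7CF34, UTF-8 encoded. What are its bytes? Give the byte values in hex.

E0 A6 B9 C7 B7 E2 94 B2 E2 95 A3 F0 90 80 9C E7 A4 BF F1 92 8C A7 F1 BC BC B4

U+09B9: 3-byte form → E0 A6 B9.
U+01F7: 2-byte form → C7 B7.
U+2532: 3-byte form → E2 94 B2.
U+2563: 3-byte form → E2 95 A3.
U+1001C: 4-byte form → F0 90 80 9C.
U+793F: 3-byte form → E7 A4 BF.
U+52327: 4-byte form → F1 92 8C A7.
U+7CF34: 4-byte form → F1 BC BC B4.
Concatenated (26 bytes): E0 A6 B9 C7 B7 E2 94 B2 E2 95 A3 F0 90 80 9C E7 A4 BF F1 92 8C A7 F1 BC BC B4.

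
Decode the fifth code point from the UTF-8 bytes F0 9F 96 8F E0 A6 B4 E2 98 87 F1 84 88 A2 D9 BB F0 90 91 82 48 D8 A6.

Offset 0: leading byte 0xF0 = 11110000 → 4-byte char #1 = F0 9F 96 8F.
Offset 4: leading byte 0xE0 = 11100000 → 3-byte char #2 = E0 A6 B4.
Offset 7: leading byte 0xE2 = 11100010 → 3-byte char #3 = E2 98 87.
Offset 10: leading byte 0xF1 = 11110001 → 4-byte char #4 = F1 84 88 A2.
Offset 14: leading byte 0xD9 = 11011001 → 2-byte char #5 = D9 BB.
Leading byte 0xD9 = 11011001 matches 110xxxxx → 2-byte sequence.
Byte 1: 0xD9 = 11011001, payload 11001 (5 bits).
Byte 2: 0xBB = 10111011 (10xxxxxx ✓), payload 111011.
Concatenate: 11001111011 = 0x67B (11 bits → U+067B).

U+067B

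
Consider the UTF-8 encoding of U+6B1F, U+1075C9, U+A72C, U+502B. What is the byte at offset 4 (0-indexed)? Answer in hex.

U+6B1F → 3-byte form E6 AC 9F at offsets 0–2.
U+1075C9 → 4-byte form F4 87 97 89 at offsets 3–6.
Offset 4 falls in char 2's range; it's byte 2 of F4 87 97 89 = 0x87.

0x87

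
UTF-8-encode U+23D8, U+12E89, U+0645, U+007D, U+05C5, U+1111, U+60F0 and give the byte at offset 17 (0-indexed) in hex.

U+23D8 → 3-byte form E2 8F 98 at offsets 0–2.
U+12E89 → 4-byte form F0 92 BA 89 at offsets 3–6.
U+0645 → 2-byte form D9 85 at offsets 7–8.
U+007D → 1-byte form 7D at offsets 9–9.
U+05C5 → 2-byte form D7 85 at offsets 10–11.
U+1111 → 3-byte form E1 84 91 at offsets 12–14.
U+60F0 → 3-byte form E6 83 B0 at offsets 15–17.
Offset 17 falls in char 7's range; it's byte 3 of E6 83 B0 = 0xB0.

0xB0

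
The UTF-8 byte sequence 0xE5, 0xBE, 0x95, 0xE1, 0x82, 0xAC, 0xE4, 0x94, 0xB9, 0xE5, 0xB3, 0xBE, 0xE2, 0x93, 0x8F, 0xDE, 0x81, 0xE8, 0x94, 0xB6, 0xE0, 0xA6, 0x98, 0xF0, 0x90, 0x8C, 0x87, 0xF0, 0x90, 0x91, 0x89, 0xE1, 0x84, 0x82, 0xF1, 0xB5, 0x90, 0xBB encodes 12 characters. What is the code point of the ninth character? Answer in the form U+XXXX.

U+10307

Offset 0: leading byte 0xE5 = 11100101 → 3-byte char #1 = E5 BE 95.
Offset 3: leading byte 0xE1 = 11100001 → 3-byte char #2 = E1 82 AC.
Offset 6: leading byte 0xE4 = 11100100 → 3-byte char #3 = E4 94 B9.
Offset 9: leading byte 0xE5 = 11100101 → 3-byte char #4 = E5 B3 BE.
Offset 12: leading byte 0xE2 = 11100010 → 3-byte char #5 = E2 93 8F.
Offset 15: leading byte 0xDE = 11011110 → 2-byte char #6 = DE 81.
Offset 17: leading byte 0xE8 = 11101000 → 3-byte char #7 = E8 94 B6.
Offset 20: leading byte 0xE0 = 11100000 → 3-byte char #8 = E0 A6 98.
Offset 23: leading byte 0xF0 = 11110000 → 4-byte char #9 = F0 90 8C 87.
Leading byte 0xF0 = 11110000 matches 11110xxx → 4-byte sequence.
Byte 1: 0xF0 = 11110000, payload 000 (3 bits).
Byte 2: 0x90 = 10010000 (10xxxxxx ✓), payload 010000.
Byte 3: 0x8C = 10001100 (10xxxxxx ✓), payload 001100.
Byte 4: 0x87 = 10000111 (10xxxxxx ✓), payload 000111.
Concatenate: 000010000001100000111 = 0x10307 (21 bits → U+10307).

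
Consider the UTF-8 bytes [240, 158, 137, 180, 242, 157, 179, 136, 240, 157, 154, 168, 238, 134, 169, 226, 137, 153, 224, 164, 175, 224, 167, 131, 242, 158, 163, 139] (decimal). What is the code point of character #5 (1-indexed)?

Offset 0: leading byte 0xF0 = 11110000 → 4-byte char #1 = F0 9E 89 B4.
Offset 4: leading byte 0xF2 = 11110010 → 4-byte char #2 = F2 9D B3 88.
Offset 8: leading byte 0xF0 = 11110000 → 4-byte char #3 = F0 9D 9A A8.
Offset 12: leading byte 0xEE = 11101110 → 3-byte char #4 = EE 86 A9.
Offset 15: leading byte 0xE2 = 11100010 → 3-byte char #5 = E2 89 99.
Leading byte 0xE2 = 11100010 matches 1110xxxx → 3-byte sequence.
Byte 1: 0xE2 = 11100010, payload 0010 (4 bits).
Byte 2: 0x89 = 10001001 (10xxxxxx ✓), payload 001001.
Byte 3: 0x99 = 10011001 (10xxxxxx ✓), payload 011001.
Concatenate: 0010001001011001 = 0x2259 (16 bits → U+2259).

U+2259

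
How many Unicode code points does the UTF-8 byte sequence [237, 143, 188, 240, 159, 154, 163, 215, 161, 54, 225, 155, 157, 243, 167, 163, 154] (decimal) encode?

6

Byte at offset 0: 0xED = 11101101 → 3-byte char (#1). Advance 3.
Byte at offset 3: 0xF0 = 11110000 → 4-byte char (#2). Advance 4.
Byte at offset 7: 0xD7 = 11010111 → 2-byte char (#3). Advance 2.
Byte at offset 9: 0x36 = 00110110 → 1-byte char (#4). Advance 1.
Byte at offset 10: 0xE1 = 11100001 → 3-byte char (#5). Advance 3.
Byte at offset 13: 0xF3 = 11110011 → 4-byte char (#6). Advance 4.
Reached end at offset 17 after 6 code points.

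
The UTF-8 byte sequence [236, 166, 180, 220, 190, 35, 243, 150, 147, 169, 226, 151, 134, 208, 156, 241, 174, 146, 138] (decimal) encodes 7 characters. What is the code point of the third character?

U+0023

Offset 0: leading byte 0xEC = 11101100 → 3-byte char #1 = EC A6 B4.
Offset 3: leading byte 0xDC = 11011100 → 2-byte char #2 = DC BE.
Offset 5: leading byte 0x23 = 00100011 → 1-byte char #3 = 23.
Leading byte 0x23 = 00100011 matches 0xxxxxxx → 1-byte sequence.
Byte 1: 0x23 = 00100011, payload 0100011 (7 bits).
Concatenate: 0100011 = 0x23 (7 bits → U+0023).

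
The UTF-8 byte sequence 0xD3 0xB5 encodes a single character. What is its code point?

U+04F5

Leading byte 0xD3 = 11010011 matches 110xxxxx → 2-byte sequence.
Byte 1: 0xD3 = 11010011, payload 10011 (5 bits).
Byte 2: 0xB5 = 10110101 (10xxxxxx ✓), payload 110101.
Concatenate: 10011110101 = 0x4F5 (11 bits → U+04F5).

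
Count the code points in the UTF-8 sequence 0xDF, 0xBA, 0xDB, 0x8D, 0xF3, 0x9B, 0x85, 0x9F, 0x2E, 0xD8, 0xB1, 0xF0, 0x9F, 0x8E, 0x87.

Byte at offset 0: 0xDF = 11011111 → 2-byte char (#1). Advance 2.
Byte at offset 2: 0xDB = 11011011 → 2-byte char (#2). Advance 2.
Byte at offset 4: 0xF3 = 11110011 → 4-byte char (#3). Advance 4.
Byte at offset 8: 0x2E = 00101110 → 1-byte char (#4). Advance 1.
Byte at offset 9: 0xD8 = 11011000 → 2-byte char (#5). Advance 2.
Byte at offset 11: 0xF0 = 11110000 → 4-byte char (#6). Advance 4.
Reached end at offset 15 after 6 code points.

6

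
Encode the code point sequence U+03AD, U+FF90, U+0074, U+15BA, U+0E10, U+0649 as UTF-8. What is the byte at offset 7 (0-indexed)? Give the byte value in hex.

0x96

U+03AD → 2-byte form CE AD at offsets 0–1.
U+FF90 → 3-byte form EF BE 90 at offsets 2–4.
U+0074 → 1-byte form 74 at offsets 5–5.
U+15BA → 3-byte form E1 96 BA at offsets 6–8.
Offset 7 falls in char 4's range; it's byte 2 of E1 96 BA = 0x96.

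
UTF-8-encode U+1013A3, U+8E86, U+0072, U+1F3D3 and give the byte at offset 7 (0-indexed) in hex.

U+1013A3 → 4-byte form F4 81 8E A3 at offsets 0–3.
U+8E86 → 3-byte form E8 BA 86 at offsets 4–6.
U+0072 → 1-byte form 72 at offsets 7–7.
Offset 7 falls in char 3's range; it's byte 1 of 72 = 0x72.

0x72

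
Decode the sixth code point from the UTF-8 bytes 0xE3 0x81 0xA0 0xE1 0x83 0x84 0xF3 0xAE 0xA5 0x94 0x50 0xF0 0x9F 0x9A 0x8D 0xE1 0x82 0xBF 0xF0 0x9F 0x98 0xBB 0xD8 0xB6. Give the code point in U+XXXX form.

U+10BF

Offset 0: leading byte 0xE3 = 11100011 → 3-byte char #1 = E3 81 A0.
Offset 3: leading byte 0xE1 = 11100001 → 3-byte char #2 = E1 83 84.
Offset 6: leading byte 0xF3 = 11110011 → 4-byte char #3 = F3 AE A5 94.
Offset 10: leading byte 0x50 = 01010000 → 1-byte char #4 = 50.
Offset 11: leading byte 0xF0 = 11110000 → 4-byte char #5 = F0 9F 9A 8D.
Offset 15: leading byte 0xE1 = 11100001 → 3-byte char #6 = E1 82 BF.
Leading byte 0xE1 = 11100001 matches 1110xxxx → 3-byte sequence.
Byte 1: 0xE1 = 11100001, payload 0001 (4 bits).
Byte 2: 0x82 = 10000010 (10xxxxxx ✓), payload 000010.
Byte 3: 0xBF = 10111111 (10xxxxxx ✓), payload 111111.
Concatenate: 0001000010111111 = 0x10BF (16 bits → U+10BF).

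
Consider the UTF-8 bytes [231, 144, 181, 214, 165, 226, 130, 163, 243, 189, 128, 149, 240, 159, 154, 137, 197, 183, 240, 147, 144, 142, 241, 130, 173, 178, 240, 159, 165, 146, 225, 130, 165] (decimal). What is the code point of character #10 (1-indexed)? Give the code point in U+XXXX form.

Offset 0: leading byte 0xE7 = 11100111 → 3-byte char #1 = E7 90 B5.
Offset 3: leading byte 0xD6 = 11010110 → 2-byte char #2 = D6 A5.
Offset 5: leading byte 0xE2 = 11100010 → 3-byte char #3 = E2 82 A3.
Offset 8: leading byte 0xF3 = 11110011 → 4-byte char #4 = F3 BD 80 95.
Offset 12: leading byte 0xF0 = 11110000 → 4-byte char #5 = F0 9F 9A 89.
Offset 16: leading byte 0xC5 = 11000101 → 2-byte char #6 = C5 B7.
Offset 18: leading byte 0xF0 = 11110000 → 4-byte char #7 = F0 93 90 8E.
Offset 22: leading byte 0xF1 = 11110001 → 4-byte char #8 = F1 82 AD B2.
Offset 26: leading byte 0xF0 = 11110000 → 4-byte char #9 = F0 9F A5 92.
Offset 30: leading byte 0xE1 = 11100001 → 3-byte char #10 = E1 82 A5.
Leading byte 0xE1 = 11100001 matches 1110xxxx → 3-byte sequence.
Byte 1: 0xE1 = 11100001, payload 0001 (4 bits).
Byte 2: 0x82 = 10000010 (10xxxxxx ✓), payload 000010.
Byte 3: 0xA5 = 10100101 (10xxxxxx ✓), payload 100101.
Concatenate: 0001000010100101 = 0x10A5 (16 bits → U+10A5).

U+10A5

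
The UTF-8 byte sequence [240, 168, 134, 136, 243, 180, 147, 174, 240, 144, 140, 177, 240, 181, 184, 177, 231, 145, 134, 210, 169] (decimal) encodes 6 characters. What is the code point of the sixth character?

Offset 0: leading byte 0xF0 = 11110000 → 4-byte char #1 = F0 A8 86 88.
Offset 4: leading byte 0xF3 = 11110011 → 4-byte char #2 = F3 B4 93 AE.
Offset 8: leading byte 0xF0 = 11110000 → 4-byte char #3 = F0 90 8C B1.
Offset 12: leading byte 0xF0 = 11110000 → 4-byte char #4 = F0 B5 B8 B1.
Offset 16: leading byte 0xE7 = 11100111 → 3-byte char #5 = E7 91 86.
Offset 19: leading byte 0xD2 = 11010010 → 2-byte char #6 = D2 A9.
Leading byte 0xD2 = 11010010 matches 110xxxxx → 2-byte sequence.
Byte 1: 0xD2 = 11010010, payload 10010 (5 bits).
Byte 2: 0xA9 = 10101001 (10xxxxxx ✓), payload 101001.
Concatenate: 10010101001 = 0x4A9 (11 bits → U+04A9).

U+04A9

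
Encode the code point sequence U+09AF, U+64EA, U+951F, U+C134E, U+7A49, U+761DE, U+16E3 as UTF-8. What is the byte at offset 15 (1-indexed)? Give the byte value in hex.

1-indexed offset 15 is 0-indexed offset 14.
U+09AF → 3-byte form E0 A6 AF at offsets 0–2.
U+64EA → 3-byte form E6 93 AA at offsets 3–5.
U+951F → 3-byte form E9 94 9F at offsets 6–8.
U+C134E → 4-byte form F3 81 8D 8E at offsets 9–12.
U+7A49 → 3-byte form E7 A9 89 at offsets 13–15.
Offset 14 falls in char 5's range; it's byte 2 of E7 A9 89 = 0xA9.

0xA9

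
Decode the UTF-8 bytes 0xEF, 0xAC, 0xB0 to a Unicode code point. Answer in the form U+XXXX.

Leading byte 0xEF = 11101111 matches 1110xxxx → 3-byte sequence.
Byte 1: 0xEF = 11101111, payload 1111 (4 bits).
Byte 2: 0xAC = 10101100 (10xxxxxx ✓), payload 101100.
Byte 3: 0xB0 = 10110000 (10xxxxxx ✓), payload 110000.
Concatenate: 1111101100110000 = 0xFB30 (16 bits → U+FB30).

U+FB30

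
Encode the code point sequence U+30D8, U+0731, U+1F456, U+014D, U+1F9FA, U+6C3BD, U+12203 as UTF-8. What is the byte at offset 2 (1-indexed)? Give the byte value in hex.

1-indexed offset 2 is 0-indexed offset 1.
U+30D8 → 3-byte form E3 83 98 at offsets 0–2.
Offset 1 falls in char 1's range; it's byte 2 of E3 83 98 = 0x83.

0x83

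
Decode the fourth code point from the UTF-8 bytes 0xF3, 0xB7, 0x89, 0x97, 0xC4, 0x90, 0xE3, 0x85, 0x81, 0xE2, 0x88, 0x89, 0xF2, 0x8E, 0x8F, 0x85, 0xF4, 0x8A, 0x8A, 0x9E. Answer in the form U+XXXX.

U+2209

Offset 0: leading byte 0xF3 = 11110011 → 4-byte char #1 = F3 B7 89 97.
Offset 4: leading byte 0xC4 = 11000100 → 2-byte char #2 = C4 90.
Offset 6: leading byte 0xE3 = 11100011 → 3-byte char #3 = E3 85 81.
Offset 9: leading byte 0xE2 = 11100010 → 3-byte char #4 = E2 88 89.
Leading byte 0xE2 = 11100010 matches 1110xxxx → 3-byte sequence.
Byte 1: 0xE2 = 11100010, payload 0010 (4 bits).
Byte 2: 0x88 = 10001000 (10xxxxxx ✓), payload 001000.
Byte 3: 0x89 = 10001001 (10xxxxxx ✓), payload 001001.
Concatenate: 0010001000001001 = 0x2209 (16 bits → U+2209).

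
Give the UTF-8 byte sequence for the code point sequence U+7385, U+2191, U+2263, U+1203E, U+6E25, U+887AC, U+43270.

U+7385: 3-byte form → E7 8E 85.
U+2191: 3-byte form → E2 86 91.
U+2263: 3-byte form → E2 89 A3.
U+1203E: 4-byte form → F0 92 80 BE.
U+6E25: 3-byte form → E6 B8 A5.
U+887AC: 4-byte form → F2 88 9E AC.
U+43270: 4-byte form → F1 83 89 B0.
Concatenated (24 bytes): E7 8E 85 E2 86 91 E2 89 A3 F0 92 80 BE E6 B8 A5 F2 88 9E AC F1 83 89 B0.

E7 8E 85 E2 86 91 E2 89 A3 F0 92 80 BE E6 B8 A5 F2 88 9E AC F1 83 89 B0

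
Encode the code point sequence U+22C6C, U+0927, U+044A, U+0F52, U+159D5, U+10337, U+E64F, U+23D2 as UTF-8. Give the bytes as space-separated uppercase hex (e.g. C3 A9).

F0 A2 B1 AC E0 A4 A7 D1 8A E0 BD 92 F0 95 A7 95 F0 90 8C B7 EE 99 8F E2 8F 92

U+22C6C: 4-byte form → F0 A2 B1 AC.
U+0927: 3-byte form → E0 A4 A7.
U+044A: 2-byte form → D1 8A.
U+0F52: 3-byte form → E0 BD 92.
U+159D5: 4-byte form → F0 95 A7 95.
U+10337: 4-byte form → F0 90 8C B7.
U+E64F: 3-byte form → EE 99 8F.
U+23D2: 3-byte form → E2 8F 92.
Concatenated (26 bytes): F0 A2 B1 AC E0 A4 A7 D1 8A E0 BD 92 F0 95 A7 95 F0 90 8C B7 EE 99 8F E2 8F 92.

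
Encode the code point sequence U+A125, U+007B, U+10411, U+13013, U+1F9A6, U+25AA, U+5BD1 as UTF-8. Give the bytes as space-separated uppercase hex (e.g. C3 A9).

U+A125: 3-byte form → EA 84 A5.
U+007B: 1-byte form → 7B.
U+10411: 4-byte form → F0 90 90 91.
U+13013: 4-byte form → F0 93 80 93.
U+1F9A6: 4-byte form → F0 9F A6 A6.
U+25AA: 3-byte form → E2 96 AA.
U+5BD1: 3-byte form → E5 AF 91.
Concatenated (22 bytes): EA 84 A5 7B F0 90 90 91 F0 93 80 93 F0 9F A6 A6 E2 96 AA E5 AF 91.

EA 84 A5 7B F0 90 90 91 F0 93 80 93 F0 9F A6 A6 E2 96 AA E5 AF 91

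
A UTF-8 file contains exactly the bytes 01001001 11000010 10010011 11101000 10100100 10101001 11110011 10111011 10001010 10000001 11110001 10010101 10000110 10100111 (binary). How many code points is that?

Byte at offset 0: 0x49 = 01001001 → 1-byte char (#1). Advance 1.
Byte at offset 1: 0xC2 = 11000010 → 2-byte char (#2). Advance 2.
Byte at offset 3: 0xE8 = 11101000 → 3-byte char (#3). Advance 3.
Byte at offset 6: 0xF3 = 11110011 → 4-byte char (#4). Advance 4.
Byte at offset 10: 0xF1 = 11110001 → 4-byte char (#5). Advance 4.
Reached end at offset 14 after 5 code points.

5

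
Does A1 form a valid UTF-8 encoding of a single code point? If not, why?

invalid (continuation byte with no leading byte)

Byte 0xA1 = 10100001 has the form 10xxxxxx — a continuation byte — but there is no preceding leading byte.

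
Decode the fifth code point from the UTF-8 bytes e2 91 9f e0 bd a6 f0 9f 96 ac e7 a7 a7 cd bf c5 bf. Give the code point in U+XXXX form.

U+037F

Offset 0: leading byte 0xE2 = 11100010 → 3-byte char #1 = E2 91 9F.
Offset 3: leading byte 0xE0 = 11100000 → 3-byte char #2 = E0 BD A6.
Offset 6: leading byte 0xF0 = 11110000 → 4-byte char #3 = F0 9F 96 AC.
Offset 10: leading byte 0xE7 = 11100111 → 3-byte char #4 = E7 A7 A7.
Offset 13: leading byte 0xCD = 11001101 → 2-byte char #5 = CD BF.
Leading byte 0xCD = 11001101 matches 110xxxxx → 2-byte sequence.
Byte 1: 0xCD = 11001101, payload 01101 (5 bits).
Byte 2: 0xBF = 10111111 (10xxxxxx ✓), payload 111111.
Concatenate: 01101111111 = 0x37F (11 bits → U+037F).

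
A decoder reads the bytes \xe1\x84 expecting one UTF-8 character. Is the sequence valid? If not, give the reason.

invalid (sequence truncated)

Leading byte 0xE1 = 11100001 → 3-byte form, but only 2 bytes are present.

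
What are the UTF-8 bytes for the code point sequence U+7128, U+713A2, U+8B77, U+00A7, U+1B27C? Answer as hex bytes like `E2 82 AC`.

U+7128: 3-byte form → E7 84 A8.
U+713A2: 4-byte form → F1 B1 8E A2.
U+8B77: 3-byte form → E8 AD B7.
U+00A7: 2-byte form → C2 A7.
U+1B27C: 4-byte form → F0 9B 89 BC.
Concatenated (16 bytes): E7 84 A8 F1 B1 8E A2 E8 AD B7 C2 A7 F0 9B 89 BC.

E7 84 A8 F1 B1 8E A2 E8 AD B7 C2 A7 F0 9B 89 BC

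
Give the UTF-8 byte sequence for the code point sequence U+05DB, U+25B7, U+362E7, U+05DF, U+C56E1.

U+05DB: 2-byte form → D7 9B.
U+25B7: 3-byte form → E2 96 B7.
U+362E7: 4-byte form → F0 B6 8B A7.
U+05DF: 2-byte form → D7 9F.
U+C56E1: 4-byte form → F3 85 9B A1.
Concatenated (15 bytes): D7 9B E2 96 B7 F0 B6 8B A7 D7 9F F3 85 9B A1.

D7 9B E2 96 B7 F0 B6 8B A7 D7 9F F3 85 9B A1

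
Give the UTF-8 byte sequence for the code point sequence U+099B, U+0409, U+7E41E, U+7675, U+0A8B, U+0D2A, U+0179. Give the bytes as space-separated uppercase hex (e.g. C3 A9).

U+099B: 3-byte form → E0 A6 9B.
U+0409: 2-byte form → D0 89.
U+7E41E: 4-byte form → F1 BE 90 9E.
U+7675: 3-byte form → E7 99 B5.
U+0A8B: 3-byte form → E0 AA 8B.
U+0D2A: 3-byte form → E0 B4 AA.
U+0179: 2-byte form → C5 B9.
Concatenated (20 bytes): E0 A6 9B D0 89 F1 BE 90 9E E7 99 B5 E0 AA 8B E0 B4 AA C5 B9.

E0 A6 9B D0 89 F1 BE 90 9E E7 99 B5 E0 AA 8B E0 B4 AA C5 B9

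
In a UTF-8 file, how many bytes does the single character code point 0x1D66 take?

3

U+1D66 = 0x1D66. UTF-8 uses 1 byte below 0x80, 2 below 0x800, 3 below 0x10000, 4 up to 0x10FFFF. 0x1D66 is in U+0800–U+FFFF → 3 bytes.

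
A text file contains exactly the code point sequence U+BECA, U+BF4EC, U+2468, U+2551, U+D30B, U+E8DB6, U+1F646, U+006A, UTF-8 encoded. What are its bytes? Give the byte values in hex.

EB BB 8A F2 BF 93 AC E2 91 A8 E2 95 91 ED 8C 8B F3 A8 B6 B6 F0 9F 99 86 6A

U+BECA: 3-byte form → EB BB 8A.
U+BF4EC: 4-byte form → F2 BF 93 AC.
U+2468: 3-byte form → E2 91 A8.
U+2551: 3-byte form → E2 95 91.
U+D30B: 3-byte form → ED 8C 8B.
U+E8DB6: 4-byte form → F3 A8 B6 B6.
U+1F646: 4-byte form → F0 9F 99 86.
U+006A: 1-byte form → 6A.
Concatenated (25 bytes): EB BB 8A F2 BF 93 AC E2 91 A8 E2 95 91 ED 8C 8B F3 A8 B6 B6 F0 9F 99 86 6A.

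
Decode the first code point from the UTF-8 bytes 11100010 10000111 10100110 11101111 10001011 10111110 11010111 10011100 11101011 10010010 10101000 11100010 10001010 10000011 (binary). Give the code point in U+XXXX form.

Offset 0: leading byte 0xE2 = 11100010 → 3-byte char #1 = E2 87 A6.
Leading byte 0xE2 = 11100010 matches 1110xxxx → 3-byte sequence.
Byte 1: 0xE2 = 11100010, payload 0010 (4 bits).
Byte 2: 0x87 = 10000111 (10xxxxxx ✓), payload 000111.
Byte 3: 0xA6 = 10100110 (10xxxxxx ✓), payload 100110.
Concatenate: 0010000111100110 = 0x21E6 (16 bits → U+21E6).

U+21E6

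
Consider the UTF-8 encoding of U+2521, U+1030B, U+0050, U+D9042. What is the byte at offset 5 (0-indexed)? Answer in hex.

0x8C

U+2521 → 3-byte form E2 94 A1 at offsets 0–2.
U+1030B → 4-byte form F0 90 8C 8B at offsets 3–6.
Offset 5 falls in char 2's range; it's byte 3 of F0 90 8C 8B = 0x8C.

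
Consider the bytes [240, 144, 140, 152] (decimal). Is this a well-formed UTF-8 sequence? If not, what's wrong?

valid

Leading byte 0xF0 = 11110000 → 4-byte form.
Continuation bytes 0x90=10010000, 0x8C=10001100, 0x98=10011000 all match 10xxxxxx.
Decoded value 0x10318 is ≥ 0x10000 (shortest form) and not a surrogate.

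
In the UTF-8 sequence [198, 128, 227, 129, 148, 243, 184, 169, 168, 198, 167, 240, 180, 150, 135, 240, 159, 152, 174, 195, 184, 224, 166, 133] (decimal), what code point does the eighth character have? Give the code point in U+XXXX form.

Offset 0: leading byte 0xC6 = 11000110 → 2-byte char #1 = C6 80.
Offset 2: leading byte 0xE3 = 11100011 → 3-byte char #2 = E3 81 94.
Offset 5: leading byte 0xF3 = 11110011 → 4-byte char #3 = F3 B8 A9 A8.
Offset 9: leading byte 0xC6 = 11000110 → 2-byte char #4 = C6 A7.
Offset 11: leading byte 0xF0 = 11110000 → 4-byte char #5 = F0 B4 96 87.
Offset 15: leading byte 0xF0 = 11110000 → 4-byte char #6 = F0 9F 98 AE.
Offset 19: leading byte 0xC3 = 11000011 → 2-byte char #7 = C3 B8.
Offset 21: leading byte 0xE0 = 11100000 → 3-byte char #8 = E0 A6 85.
Leading byte 0xE0 = 11100000 matches 1110xxxx → 3-byte sequence.
Byte 1: 0xE0 = 11100000, payload 0000 (4 bits).
Byte 2: 0xA6 = 10100110 (10xxxxxx ✓), payload 100110.
Byte 3: 0x85 = 10000101 (10xxxxxx ✓), payload 000101.
Concatenate: 0000100110000101 = 0x985 (16 bits → U+0985).

U+0985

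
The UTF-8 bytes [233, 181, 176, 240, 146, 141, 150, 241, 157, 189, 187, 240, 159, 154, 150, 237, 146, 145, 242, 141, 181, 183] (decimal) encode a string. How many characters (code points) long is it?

6

Byte at offset 0: 0xE9 = 11101001 → 3-byte char (#1). Advance 3.
Byte at offset 3: 0xF0 = 11110000 → 4-byte char (#2). Advance 4.
Byte at offset 7: 0xF1 = 11110001 → 4-byte char (#3). Advance 4.
Byte at offset 11: 0xF0 = 11110000 → 4-byte char (#4). Advance 4.
Byte at offset 15: 0xED = 11101101 → 3-byte char (#5). Advance 3.
Byte at offset 18: 0xF2 = 11110010 → 4-byte char (#6). Advance 4.
Reached end at offset 22 after 6 code points.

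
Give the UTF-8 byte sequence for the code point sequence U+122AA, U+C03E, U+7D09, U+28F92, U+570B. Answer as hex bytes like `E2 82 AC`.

F0 92 8A AA EC 80 BE E7 B4 89 F0 A8 BE 92 E5 9C 8B

U+122AA: 4-byte form → F0 92 8A AA.
U+C03E: 3-byte form → EC 80 BE.
U+7D09: 3-byte form → E7 B4 89.
U+28F92: 4-byte form → F0 A8 BE 92.
U+570B: 3-byte form → E5 9C 8B.
Concatenated (17 bytes): F0 92 8A AA EC 80 BE E7 B4 89 F0 A8 BE 92 E5 9C 8B.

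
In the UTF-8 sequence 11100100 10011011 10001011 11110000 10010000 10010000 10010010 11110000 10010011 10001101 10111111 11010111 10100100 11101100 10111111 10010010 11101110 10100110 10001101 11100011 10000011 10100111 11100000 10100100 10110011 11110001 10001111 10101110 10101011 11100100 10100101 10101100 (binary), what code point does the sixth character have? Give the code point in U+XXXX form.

U+E98D

Offset 0: leading byte 0xE4 = 11100100 → 3-byte char #1 = E4 9B 8B.
Offset 3: leading byte 0xF0 = 11110000 → 4-byte char #2 = F0 90 90 92.
Offset 7: leading byte 0xF0 = 11110000 → 4-byte char #3 = F0 93 8D BF.
Offset 11: leading byte 0xD7 = 11010111 → 2-byte char #4 = D7 A4.
Offset 13: leading byte 0xEC = 11101100 → 3-byte char #5 = EC BF 92.
Offset 16: leading byte 0xEE = 11101110 → 3-byte char #6 = EE A6 8D.
Leading byte 0xEE = 11101110 matches 1110xxxx → 3-byte sequence.
Byte 1: 0xEE = 11101110, payload 1110 (4 bits).
Byte 2: 0xA6 = 10100110 (10xxxxxx ✓), payload 100110.
Byte 3: 0x8D = 10001101 (10xxxxxx ✓), payload 001101.
Concatenate: 1110100110001101 = 0xE98D (16 bits → U+E98D).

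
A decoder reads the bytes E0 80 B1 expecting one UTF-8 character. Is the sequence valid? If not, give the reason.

invalid (overlong encoding)

Leading byte 0xE0 = 11100000 → 3-byte form.
Continuation bytes all match 10xxxxxx. Payload decodes to 0x31.
But 0x31 < 0x800, the minimum for a 3-byte sequence — this is an overlong encoding.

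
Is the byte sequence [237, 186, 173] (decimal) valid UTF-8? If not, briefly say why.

invalid (encodes a surrogate (U+D800–U+DFFF))

Structurally a 3-byte sequence; payload = 0xDEAD.
But 0xDEAD is in U+D800–U+DFFF, the surrogate range. Surrogates are not Unicode scalar values and are forbidden in UTF-8.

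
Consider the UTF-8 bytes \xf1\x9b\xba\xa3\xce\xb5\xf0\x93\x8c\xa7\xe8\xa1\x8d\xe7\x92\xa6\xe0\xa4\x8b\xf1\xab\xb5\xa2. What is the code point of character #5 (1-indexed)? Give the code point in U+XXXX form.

U+74A6

Offset 0: leading byte 0xF1 = 11110001 → 4-byte char #1 = F1 9B BA A3.
Offset 4: leading byte 0xCE = 11001110 → 2-byte char #2 = CE B5.
Offset 6: leading byte 0xF0 = 11110000 → 4-byte char #3 = F0 93 8C A7.
Offset 10: leading byte 0xE8 = 11101000 → 3-byte char #4 = E8 A1 8D.
Offset 13: leading byte 0xE7 = 11100111 → 3-byte char #5 = E7 92 A6.
Leading byte 0xE7 = 11100111 matches 1110xxxx → 3-byte sequence.
Byte 1: 0xE7 = 11100111, payload 0111 (4 bits).
Byte 2: 0x92 = 10010010 (10xxxxxx ✓), payload 010010.
Byte 3: 0xA6 = 10100110 (10xxxxxx ✓), payload 100110.
Concatenate: 0111010010100110 = 0x74A6 (16 bits → U+74A6).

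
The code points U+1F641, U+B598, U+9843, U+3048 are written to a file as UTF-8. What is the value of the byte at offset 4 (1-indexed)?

0x81

1-indexed offset 4 is 0-indexed offset 3.
U+1F641 → 4-byte form F0 9F 99 81 at offsets 0–3.
Offset 3 falls in char 1's range; it's byte 4 of F0 9F 99 81 = 0x81.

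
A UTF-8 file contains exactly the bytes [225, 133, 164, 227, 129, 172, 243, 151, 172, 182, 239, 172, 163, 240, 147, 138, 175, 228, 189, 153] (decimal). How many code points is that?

6

Byte at offset 0: 0xE1 = 11100001 → 3-byte char (#1). Advance 3.
Byte at offset 3: 0xE3 = 11100011 → 3-byte char (#2). Advance 3.
Byte at offset 6: 0xF3 = 11110011 → 4-byte char (#3). Advance 4.
Byte at offset 10: 0xEF = 11101111 → 3-byte char (#4). Advance 3.
Byte at offset 13: 0xF0 = 11110000 → 4-byte char (#5). Advance 4.
Byte at offset 17: 0xE4 = 11100100 → 3-byte char (#6). Advance 3.
Reached end at offset 20 after 6 code points.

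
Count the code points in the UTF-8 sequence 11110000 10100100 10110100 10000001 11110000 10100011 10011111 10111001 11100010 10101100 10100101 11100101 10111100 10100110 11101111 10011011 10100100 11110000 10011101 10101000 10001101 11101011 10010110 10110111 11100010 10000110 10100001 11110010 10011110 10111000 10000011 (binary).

Byte at offset 0: 0xF0 = 11110000 → 4-byte char (#1). Advance 4.
Byte at offset 4: 0xF0 = 11110000 → 4-byte char (#2). Advance 4.
Byte at offset 8: 0xE2 = 11100010 → 3-byte char (#3). Advance 3.
Byte at offset 11: 0xE5 = 11100101 → 3-byte char (#4). Advance 3.
Byte at offset 14: 0xEF = 11101111 → 3-byte char (#5). Advance 3.
Byte at offset 17: 0xF0 = 11110000 → 4-byte char (#6). Advance 4.
Byte at offset 21: 0xEB = 11101011 → 3-byte char (#7). Advance 3.
Byte at offset 24: 0xE2 = 11100010 → 3-byte char (#8). Advance 3.
Byte at offset 27: 0xF2 = 11110010 → 4-byte char (#9). Advance 4.
Reached end at offset 31 after 9 code points.

9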